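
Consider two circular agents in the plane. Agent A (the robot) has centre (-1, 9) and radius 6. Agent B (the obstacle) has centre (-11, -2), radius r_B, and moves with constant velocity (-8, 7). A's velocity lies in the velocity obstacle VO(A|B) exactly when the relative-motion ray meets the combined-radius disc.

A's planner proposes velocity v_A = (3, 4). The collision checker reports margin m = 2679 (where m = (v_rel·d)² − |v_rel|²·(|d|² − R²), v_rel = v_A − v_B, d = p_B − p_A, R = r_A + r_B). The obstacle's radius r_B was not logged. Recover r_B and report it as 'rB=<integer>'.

m = 2679
d = (-10, -11);  v_rel = (11, -3),  |v_rel|² = 130
v_rel×d = (11)·(-11) − (-3)·(-10) = -151
since m = R²·130 − (-151)²:  R² = (22801 + 2679) / 130 = 196
R = √196 = 14  ⇒  r_B = 14 − 6 = 8

rB=8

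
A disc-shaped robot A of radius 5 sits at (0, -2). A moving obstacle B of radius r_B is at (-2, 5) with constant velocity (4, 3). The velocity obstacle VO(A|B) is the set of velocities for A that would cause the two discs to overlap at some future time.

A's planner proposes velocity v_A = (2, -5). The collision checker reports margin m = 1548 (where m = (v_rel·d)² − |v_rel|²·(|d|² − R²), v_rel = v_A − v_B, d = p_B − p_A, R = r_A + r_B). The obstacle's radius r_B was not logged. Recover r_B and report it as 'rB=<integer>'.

m = 1548
d = (-2, 7);  v_rel = (-2, -8),  |v_rel|² = 68
v_rel×d = (-2)·(7) − (-8)·(-2) = -30
since m = R²·68 − (-30)²:  R² = (900 + 1548) / 68 = 36
R = √36 = 6  ⇒  r_B = 6 − 5 = 1

rB=1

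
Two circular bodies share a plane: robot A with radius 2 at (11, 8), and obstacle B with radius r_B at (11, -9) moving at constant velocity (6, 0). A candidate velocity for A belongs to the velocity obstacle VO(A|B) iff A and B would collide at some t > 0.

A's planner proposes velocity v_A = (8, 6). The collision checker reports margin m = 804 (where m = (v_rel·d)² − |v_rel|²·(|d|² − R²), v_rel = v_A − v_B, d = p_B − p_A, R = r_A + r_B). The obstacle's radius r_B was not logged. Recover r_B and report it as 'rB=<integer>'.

m = 804
d = (0, -17);  v_rel = (2, 6),  |v_rel|² = 40
v_rel×d = (2)·(-17) − (6)·(0) = -34
since m = R²·40 − (-34)²:  R² = (1156 + 804) / 40 = 49
R = √49 = 7  ⇒  r_B = 7 − 2 = 5

rB=5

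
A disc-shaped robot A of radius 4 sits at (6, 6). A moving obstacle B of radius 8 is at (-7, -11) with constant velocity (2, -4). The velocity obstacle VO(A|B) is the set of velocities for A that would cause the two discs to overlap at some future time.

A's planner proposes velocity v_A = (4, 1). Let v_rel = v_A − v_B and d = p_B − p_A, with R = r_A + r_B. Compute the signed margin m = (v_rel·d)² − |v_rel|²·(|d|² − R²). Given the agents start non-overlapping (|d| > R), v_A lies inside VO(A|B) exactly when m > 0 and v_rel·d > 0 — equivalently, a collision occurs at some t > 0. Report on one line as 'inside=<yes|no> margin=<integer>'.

d = (-13, -17),  |d|² = 458;  R = 4+8 = 12,  c = 458−12² = 314
v_rel = (2, 5),  |v_rel|² = 29;  v_rel·d = (2)·(-13) + (5)·(-17) = -111
29·t² + 222·t + 314 = 0  ⇒  m = (-111)² − 29·314 = 3215
m = 3215 > 0,  v_rel·d = -111 < 0  ⇒  outside

inside=no margin=3215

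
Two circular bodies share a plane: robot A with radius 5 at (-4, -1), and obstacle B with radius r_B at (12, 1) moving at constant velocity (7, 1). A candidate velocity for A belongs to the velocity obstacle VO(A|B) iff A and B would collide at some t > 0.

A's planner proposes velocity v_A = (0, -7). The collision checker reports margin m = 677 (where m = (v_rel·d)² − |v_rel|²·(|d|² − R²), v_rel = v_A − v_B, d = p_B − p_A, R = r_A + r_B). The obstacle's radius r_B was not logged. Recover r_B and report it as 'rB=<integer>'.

m = 677
d = (16, 2);  v_rel = (-7, -8),  |v_rel|² = 113
v_rel×d = (-7)·(2) − (-8)·(16) = 114
since m = R²·113 − 114²:  R² = (12996 + 677) / 113 = 121
R = √121 = 11  ⇒  r_B = 11 − 5 = 6

rB=6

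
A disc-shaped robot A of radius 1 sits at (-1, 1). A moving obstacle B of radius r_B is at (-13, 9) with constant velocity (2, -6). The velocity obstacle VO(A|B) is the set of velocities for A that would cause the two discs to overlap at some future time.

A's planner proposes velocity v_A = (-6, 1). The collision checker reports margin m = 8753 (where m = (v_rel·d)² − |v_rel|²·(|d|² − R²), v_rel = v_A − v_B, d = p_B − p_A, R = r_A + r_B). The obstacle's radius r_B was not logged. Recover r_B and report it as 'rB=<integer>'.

m = 8753
d = (-12, 8);  v_rel = (-8, 7),  |v_rel|² = 113
v_rel×d = (-8)·(8) − (7)·(-12) = 20
since m = R²·113 − 20²:  R² = (400 + 8753) / 113 = 81
R = √81 = 9  ⇒  r_B = 9 − 1 = 8

rB=8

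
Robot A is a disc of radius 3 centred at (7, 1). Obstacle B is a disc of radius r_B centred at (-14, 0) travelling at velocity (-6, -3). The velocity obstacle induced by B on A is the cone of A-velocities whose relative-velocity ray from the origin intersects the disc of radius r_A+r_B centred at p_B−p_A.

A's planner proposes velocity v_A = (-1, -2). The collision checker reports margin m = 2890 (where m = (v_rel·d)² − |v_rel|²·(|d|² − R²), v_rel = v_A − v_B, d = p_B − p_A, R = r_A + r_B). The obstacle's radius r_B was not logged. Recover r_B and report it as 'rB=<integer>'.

m = 2890
d = (-21, -1);  v_rel = (5, 1),  |v_rel|² = 26
v_rel×d = (5)·(-1) − (1)·(-21) = 16
since m = R²·26 − 16²:  R² = (256 + 2890) / 26 = 121
R = √121 = 11  ⇒  r_B = 11 − 3 = 8

rB=8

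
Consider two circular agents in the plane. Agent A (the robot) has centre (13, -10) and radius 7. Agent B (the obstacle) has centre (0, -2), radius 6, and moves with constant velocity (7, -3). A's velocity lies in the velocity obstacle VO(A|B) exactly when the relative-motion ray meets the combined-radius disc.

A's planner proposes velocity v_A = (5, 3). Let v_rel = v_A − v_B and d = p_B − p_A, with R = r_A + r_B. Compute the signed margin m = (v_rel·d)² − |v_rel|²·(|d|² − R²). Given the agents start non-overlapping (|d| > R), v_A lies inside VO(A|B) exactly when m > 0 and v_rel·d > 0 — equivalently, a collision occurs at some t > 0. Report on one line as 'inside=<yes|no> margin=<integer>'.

d = (-13, 8),  |d|² = 233;  R = 7+6 = 13,  c = 233−13² = 64
v_rel = (-2, 6),  |v_rel|² = 40;  v_rel·d = (-2)·(-13) + (6)·(8) = 74
40·t² − 148·t + 64 = 0  ⇒  m = 74² − 40·64 = 2916
m = 2916 > 0,  v_rel·d = 74 > 0  ⇒  inside

inside=yes margin=2916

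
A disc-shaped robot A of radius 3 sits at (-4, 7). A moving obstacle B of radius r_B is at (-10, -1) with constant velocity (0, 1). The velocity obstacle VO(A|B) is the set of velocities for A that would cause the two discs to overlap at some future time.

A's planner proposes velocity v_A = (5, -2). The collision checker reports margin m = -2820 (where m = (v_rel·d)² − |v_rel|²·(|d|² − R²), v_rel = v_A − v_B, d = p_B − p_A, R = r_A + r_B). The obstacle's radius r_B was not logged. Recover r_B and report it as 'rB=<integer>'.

m = -2820
d = (-6, -8);  v_rel = (5, -3),  |v_rel|² = 34
v_rel×d = (5)·(-8) − (-3)·(-6) = -58
since m = R²·34 − (-58)²:  R² = (3364 + -2820) / 34 = 16
R = √16 = 4  ⇒  r_B = 4 − 3 = 1

rB=1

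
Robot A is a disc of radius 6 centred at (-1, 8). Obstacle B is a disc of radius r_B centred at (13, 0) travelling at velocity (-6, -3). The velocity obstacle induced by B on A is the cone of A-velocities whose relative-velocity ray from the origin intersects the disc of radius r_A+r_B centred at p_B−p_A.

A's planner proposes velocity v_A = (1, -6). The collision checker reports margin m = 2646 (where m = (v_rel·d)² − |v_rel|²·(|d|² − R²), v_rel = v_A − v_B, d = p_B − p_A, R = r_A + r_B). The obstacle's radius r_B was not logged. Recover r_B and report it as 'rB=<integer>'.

m = 2646
d = (14, -8);  v_rel = (7, -3),  |v_rel|² = 58
v_rel×d = (7)·(-8) − (-3)·(14) = -14
since m = R²·58 − (-14)²:  R² = (196 + 2646) / 58 = 49
R = √49 = 7  ⇒  r_B = 7 − 6 = 1

rB=1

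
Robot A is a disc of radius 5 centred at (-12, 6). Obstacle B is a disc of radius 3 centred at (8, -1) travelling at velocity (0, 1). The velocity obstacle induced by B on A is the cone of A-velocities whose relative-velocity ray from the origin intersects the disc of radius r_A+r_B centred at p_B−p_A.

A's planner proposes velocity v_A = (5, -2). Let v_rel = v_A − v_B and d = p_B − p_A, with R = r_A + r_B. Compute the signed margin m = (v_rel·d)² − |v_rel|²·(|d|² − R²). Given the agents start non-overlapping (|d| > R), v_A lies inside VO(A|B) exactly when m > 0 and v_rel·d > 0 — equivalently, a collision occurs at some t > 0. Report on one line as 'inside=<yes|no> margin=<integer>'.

d = (20, -7),  |d|² = 449;  R = 5+3 = 8,  c = 449−8² = 385
v_rel = (5, -3),  |v_rel|² = 34;  v_rel·d = (5)·(20) + (-3)·(-7) = 121
34·t² − 242·t + 385 = 0  ⇒  m = 121² − 34·385 = 1551
m = 1551 > 0,  v_rel·d = 121 > 0  ⇒  inside

inside=yes margin=1551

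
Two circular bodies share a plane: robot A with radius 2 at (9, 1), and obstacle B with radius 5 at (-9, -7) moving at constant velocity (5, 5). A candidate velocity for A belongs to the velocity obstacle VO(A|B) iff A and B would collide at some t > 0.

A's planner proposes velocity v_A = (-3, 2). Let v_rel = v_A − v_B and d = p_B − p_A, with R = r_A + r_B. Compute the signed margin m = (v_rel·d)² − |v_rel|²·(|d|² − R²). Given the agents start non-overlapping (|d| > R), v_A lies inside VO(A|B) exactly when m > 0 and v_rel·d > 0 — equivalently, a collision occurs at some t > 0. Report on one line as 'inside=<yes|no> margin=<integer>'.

d = (-18, -8),  |d|² = 388;  R = 2+5 = 7,  c = 388−7² = 339
v_rel = (-8, -3),  |v_rel|² = 73;  v_rel·d = (-8)·(-18) + (-3)·(-8) = 168
73·t² − 336·t + 339 = 0  ⇒  m = 168² − 73·339 = 3477
m = 3477 > 0,  v_rel·d = 168 > 0  ⇒  inside

inside=yes margin=3477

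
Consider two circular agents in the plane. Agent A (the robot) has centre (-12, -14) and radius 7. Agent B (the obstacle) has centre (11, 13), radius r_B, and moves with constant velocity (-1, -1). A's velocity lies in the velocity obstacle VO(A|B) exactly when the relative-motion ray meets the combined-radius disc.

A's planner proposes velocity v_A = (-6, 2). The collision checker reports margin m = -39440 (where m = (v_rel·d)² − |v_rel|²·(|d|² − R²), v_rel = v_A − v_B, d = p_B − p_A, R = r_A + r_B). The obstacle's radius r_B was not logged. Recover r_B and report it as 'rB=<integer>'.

m = -39440
d = (23, 27);  v_rel = (-5, 3),  |v_rel|² = 34
v_rel×d = (-5)·(27) − (3)·(23) = -204
since m = R²·34 − (-204)²:  R² = (41616 + -39440) / 34 = 64
R = √64 = 8  ⇒  r_B = 8 − 7 = 1

rB=1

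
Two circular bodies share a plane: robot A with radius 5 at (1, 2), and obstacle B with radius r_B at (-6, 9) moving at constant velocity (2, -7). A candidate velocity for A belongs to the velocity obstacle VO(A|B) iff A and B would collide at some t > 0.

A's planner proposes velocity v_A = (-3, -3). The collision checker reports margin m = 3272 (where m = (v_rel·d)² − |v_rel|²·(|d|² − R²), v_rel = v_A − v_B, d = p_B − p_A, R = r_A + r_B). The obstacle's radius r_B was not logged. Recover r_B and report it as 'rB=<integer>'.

m = 3272
d = (-7, 7);  v_rel = (-5, 4),  |v_rel|² = 41
v_rel×d = (-5)·(7) − (4)·(-7) = -7
since m = R²·41 − (-7)²:  R² = (49 + 3272) / 41 = 81
R = √81 = 9  ⇒  r_B = 9 − 5 = 4

rB=4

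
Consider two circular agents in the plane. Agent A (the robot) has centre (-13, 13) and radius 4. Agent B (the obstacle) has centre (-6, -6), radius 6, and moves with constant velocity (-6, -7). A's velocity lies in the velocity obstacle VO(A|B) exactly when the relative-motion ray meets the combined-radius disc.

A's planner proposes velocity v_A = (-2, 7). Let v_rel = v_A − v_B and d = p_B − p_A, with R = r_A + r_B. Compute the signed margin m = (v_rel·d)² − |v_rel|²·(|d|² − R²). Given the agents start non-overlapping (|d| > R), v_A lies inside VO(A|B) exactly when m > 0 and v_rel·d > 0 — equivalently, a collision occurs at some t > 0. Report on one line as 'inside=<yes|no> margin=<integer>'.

d = (7, -19),  |d|² = 410;  R = 4+6 = 10,  c = 410−10² = 310
v_rel = (4, 14),  |v_rel|² = 212;  v_rel·d = (4)·(7) + (14)·(-19) = -238
212·t² + 476·t + 310 = 0  ⇒  m = (-238)² − 212·310 = -9076
m = -9076 < 0,  v_rel·d = -238 < 0  ⇒  outside

inside=no margin=-9076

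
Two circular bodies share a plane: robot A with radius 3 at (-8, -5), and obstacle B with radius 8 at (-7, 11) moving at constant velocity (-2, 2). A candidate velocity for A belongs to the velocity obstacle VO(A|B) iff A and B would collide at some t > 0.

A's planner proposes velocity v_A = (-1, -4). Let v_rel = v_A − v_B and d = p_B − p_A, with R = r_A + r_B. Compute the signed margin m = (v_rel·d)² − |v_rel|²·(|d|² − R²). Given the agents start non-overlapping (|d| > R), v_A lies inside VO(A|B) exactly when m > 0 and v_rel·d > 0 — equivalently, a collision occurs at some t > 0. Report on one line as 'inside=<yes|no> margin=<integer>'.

d = (1, 16),  |d|² = 257;  R = 3+8 = 11,  c = 257−11² = 136
v_rel = (1, -6),  |v_rel|² = 37;  v_rel·d = (1)·(1) + (-6)·(16) = -95
37·t² + 190·t + 136 = 0  ⇒  m = (-95)² − 37·136 = 3993
m = 3993 > 0,  v_rel·d = -95 < 0  ⇒  outside

inside=no margin=3993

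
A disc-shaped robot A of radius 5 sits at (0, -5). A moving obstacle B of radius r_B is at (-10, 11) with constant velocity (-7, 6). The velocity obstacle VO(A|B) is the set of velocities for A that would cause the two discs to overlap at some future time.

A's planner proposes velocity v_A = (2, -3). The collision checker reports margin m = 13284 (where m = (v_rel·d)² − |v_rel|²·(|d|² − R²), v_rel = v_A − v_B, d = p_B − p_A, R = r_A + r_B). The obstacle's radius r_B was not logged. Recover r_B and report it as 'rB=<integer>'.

m = 13284
d = (-10, 16);  v_rel = (9, -9),  |v_rel|² = 162
v_rel×d = (9)·(16) − (-9)·(-10) = 54
since m = R²·162 − 54²:  R² = (2916 + 13284) / 162 = 100
R = √100 = 10  ⇒  r_B = 10 − 5 = 5

rB=5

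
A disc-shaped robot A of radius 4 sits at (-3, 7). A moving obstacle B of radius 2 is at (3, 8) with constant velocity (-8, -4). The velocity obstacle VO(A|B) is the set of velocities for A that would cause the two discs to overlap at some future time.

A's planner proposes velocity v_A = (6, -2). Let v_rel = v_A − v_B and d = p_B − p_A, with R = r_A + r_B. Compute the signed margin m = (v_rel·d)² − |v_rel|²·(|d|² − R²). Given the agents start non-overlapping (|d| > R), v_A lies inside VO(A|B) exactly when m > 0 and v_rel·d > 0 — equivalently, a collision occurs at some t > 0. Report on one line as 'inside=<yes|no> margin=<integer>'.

d = (6, 1),  |d|² = 37;  R = 4+2 = 6,  c = 37−6² = 1
v_rel = (14, 2),  |v_rel|² = 200;  v_rel·d = (14)·(6) + (2)·(1) = 86
200·t² − 172·t + 1 = 0  ⇒  m = 86² − 200·1 = 7196
m = 7196 > 0,  v_rel·d = 86 > 0  ⇒  inside

inside=yes margin=7196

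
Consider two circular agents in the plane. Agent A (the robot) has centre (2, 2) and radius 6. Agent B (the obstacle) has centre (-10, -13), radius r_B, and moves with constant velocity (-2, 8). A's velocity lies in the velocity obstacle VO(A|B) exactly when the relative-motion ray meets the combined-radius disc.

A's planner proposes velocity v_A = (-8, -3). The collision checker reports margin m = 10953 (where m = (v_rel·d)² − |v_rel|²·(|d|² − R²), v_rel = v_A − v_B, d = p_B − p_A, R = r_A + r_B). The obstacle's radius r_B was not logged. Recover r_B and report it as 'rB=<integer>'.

m = 10953
d = (-12, -15);  v_rel = (-6, -11),  |v_rel|² = 157
v_rel×d = (-6)·(-15) − (-11)·(-12) = -42
since m = R²·157 − (-42)²:  R² = (1764 + 10953) / 157 = 81
R = √81 = 9  ⇒  r_B = 9 − 6 = 3

rB=3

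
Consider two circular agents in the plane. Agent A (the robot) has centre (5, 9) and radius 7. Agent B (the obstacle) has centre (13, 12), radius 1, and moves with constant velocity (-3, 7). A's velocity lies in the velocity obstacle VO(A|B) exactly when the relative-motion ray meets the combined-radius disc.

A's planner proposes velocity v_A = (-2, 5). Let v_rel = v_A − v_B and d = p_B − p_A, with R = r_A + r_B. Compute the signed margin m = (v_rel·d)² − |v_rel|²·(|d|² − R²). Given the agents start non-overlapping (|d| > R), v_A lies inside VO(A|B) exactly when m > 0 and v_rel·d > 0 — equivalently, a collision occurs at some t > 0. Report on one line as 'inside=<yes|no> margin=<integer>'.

d = (8, 3),  |d|² = 73;  R = 7+1 = 8,  c = 73−8² = 9
v_rel = (1, -2),  |v_rel|² = 5;  v_rel·d = (1)·(8) + (-2)·(3) = 2
5·t² − 4·t + 9 = 0  ⇒  m = 2² − 5·9 = -41
m = -41 < 0,  v_rel·d = 2 > 0  ⇒  outside

inside=no margin=-41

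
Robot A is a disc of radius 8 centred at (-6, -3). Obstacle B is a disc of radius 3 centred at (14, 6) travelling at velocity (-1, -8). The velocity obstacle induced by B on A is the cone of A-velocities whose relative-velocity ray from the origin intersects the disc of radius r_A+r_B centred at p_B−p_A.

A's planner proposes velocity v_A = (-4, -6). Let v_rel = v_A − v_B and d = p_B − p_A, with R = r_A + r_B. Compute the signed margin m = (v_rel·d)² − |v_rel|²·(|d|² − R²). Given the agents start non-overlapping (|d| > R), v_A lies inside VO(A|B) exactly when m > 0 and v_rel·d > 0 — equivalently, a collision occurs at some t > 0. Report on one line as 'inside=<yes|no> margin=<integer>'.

d = (20, 9),  |d|² = 481;  R = 8+3 = 11,  c = 481−11² = 360
v_rel = (-3, 2),  |v_rel|² = 13;  v_rel·d = (-3)·(20) + (2)·(9) = -42
13·t² + 84·t + 360 = 0  ⇒  m = (-42)² − 13·360 = -2916
m = -2916 < 0,  v_rel·d = -42 < 0  ⇒  outside

inside=no margin=-2916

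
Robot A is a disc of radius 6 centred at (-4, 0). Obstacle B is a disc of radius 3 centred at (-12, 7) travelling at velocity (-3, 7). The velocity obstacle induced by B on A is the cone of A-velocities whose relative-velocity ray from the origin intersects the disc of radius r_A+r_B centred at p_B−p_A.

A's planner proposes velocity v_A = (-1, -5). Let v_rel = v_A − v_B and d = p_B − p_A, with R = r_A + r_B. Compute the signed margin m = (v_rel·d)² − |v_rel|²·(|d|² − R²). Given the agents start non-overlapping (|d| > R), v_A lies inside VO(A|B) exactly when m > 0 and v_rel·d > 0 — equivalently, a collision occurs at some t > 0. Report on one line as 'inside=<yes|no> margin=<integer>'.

d = (-8, 7),  |d|² = 113;  R = 6+3 = 9,  c = 113−9² = 32
v_rel = (2, -12),  |v_rel|² = 148;  v_rel·d = (2)·(-8) + (-12)·(7) = -100
148·t² + 200·t + 32 = 0  ⇒  m = (-100)² − 148·32 = 5264
m = 5264 > 0,  v_rel·d = -100 < 0  ⇒  outside

inside=no margin=5264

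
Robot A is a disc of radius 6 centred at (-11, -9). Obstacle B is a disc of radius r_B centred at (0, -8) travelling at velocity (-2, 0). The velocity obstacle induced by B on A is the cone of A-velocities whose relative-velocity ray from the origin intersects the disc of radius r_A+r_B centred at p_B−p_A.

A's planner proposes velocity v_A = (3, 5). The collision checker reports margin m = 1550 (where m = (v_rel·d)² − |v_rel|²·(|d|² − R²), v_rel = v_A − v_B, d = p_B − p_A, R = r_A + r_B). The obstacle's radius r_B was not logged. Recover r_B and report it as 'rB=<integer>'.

m = 1550
d = (11, 1);  v_rel = (5, 5),  |v_rel|² = 50
v_rel×d = (5)·(1) − (5)·(11) = -50
since m = R²·50 − (-50)²:  R² = (2500 + 1550) / 50 = 81
R = √81 = 9  ⇒  r_B = 9 − 6 = 3

rB=3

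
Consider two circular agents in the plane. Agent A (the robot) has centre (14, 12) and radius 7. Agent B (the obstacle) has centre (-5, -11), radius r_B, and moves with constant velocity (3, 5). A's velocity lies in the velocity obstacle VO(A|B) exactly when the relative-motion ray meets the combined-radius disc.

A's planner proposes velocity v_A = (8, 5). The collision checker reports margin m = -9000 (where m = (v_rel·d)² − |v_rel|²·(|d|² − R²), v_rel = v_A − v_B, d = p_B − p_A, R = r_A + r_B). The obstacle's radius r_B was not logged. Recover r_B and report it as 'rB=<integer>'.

m = -9000
d = (-19, -23);  v_rel = (5, 0),  |v_rel|² = 25
v_rel×d = (5)·(-23) − (0)·(-19) = -115
since m = R²·25 − (-115)²:  R² = (13225 + -9000) / 25 = 169
R = √169 = 13  ⇒  r_B = 13 − 7 = 6

rB=6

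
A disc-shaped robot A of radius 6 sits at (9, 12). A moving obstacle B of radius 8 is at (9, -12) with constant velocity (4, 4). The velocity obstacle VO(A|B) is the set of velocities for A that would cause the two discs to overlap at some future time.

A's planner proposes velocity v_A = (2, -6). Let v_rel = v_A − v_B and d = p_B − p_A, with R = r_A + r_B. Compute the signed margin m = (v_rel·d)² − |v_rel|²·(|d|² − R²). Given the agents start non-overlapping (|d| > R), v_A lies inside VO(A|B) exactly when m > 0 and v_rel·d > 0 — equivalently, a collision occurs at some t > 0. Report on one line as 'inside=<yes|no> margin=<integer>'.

d = (0, -24),  |d|² = 576;  R = 6+8 = 14,  c = 576−14² = 380
v_rel = (-2, -10),  |v_rel|² = 104;  v_rel·d = (-2)·(0) + (-10)·(-24) = 240
104·t² − 480·t + 380 = 0  ⇒  m = 240² − 104·380 = 18080
m = 18080 > 0,  v_rel·d = 240 > 0  ⇒  inside

inside=yes margin=18080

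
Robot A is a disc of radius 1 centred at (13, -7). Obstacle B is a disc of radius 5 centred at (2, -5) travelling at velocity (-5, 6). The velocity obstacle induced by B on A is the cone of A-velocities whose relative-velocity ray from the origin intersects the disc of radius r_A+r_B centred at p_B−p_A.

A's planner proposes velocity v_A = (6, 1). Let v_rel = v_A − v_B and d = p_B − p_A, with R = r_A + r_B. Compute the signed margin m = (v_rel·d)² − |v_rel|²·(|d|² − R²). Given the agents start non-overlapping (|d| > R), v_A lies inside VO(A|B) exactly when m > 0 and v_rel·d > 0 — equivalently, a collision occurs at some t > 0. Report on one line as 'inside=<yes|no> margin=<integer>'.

d = (-11, 2),  |d|² = 125;  R = 1+5 = 6,  c = 125−6² = 89
v_rel = (11, -5),  |v_rel|² = 146;  v_rel·d = (11)·(-11) + (-5)·(2) = -131
146·t² + 262·t + 89 = 0  ⇒  m = (-131)² − 146·89 = 4167
m = 4167 > 0,  v_rel·d = -131 < 0  ⇒  outside

inside=no margin=4167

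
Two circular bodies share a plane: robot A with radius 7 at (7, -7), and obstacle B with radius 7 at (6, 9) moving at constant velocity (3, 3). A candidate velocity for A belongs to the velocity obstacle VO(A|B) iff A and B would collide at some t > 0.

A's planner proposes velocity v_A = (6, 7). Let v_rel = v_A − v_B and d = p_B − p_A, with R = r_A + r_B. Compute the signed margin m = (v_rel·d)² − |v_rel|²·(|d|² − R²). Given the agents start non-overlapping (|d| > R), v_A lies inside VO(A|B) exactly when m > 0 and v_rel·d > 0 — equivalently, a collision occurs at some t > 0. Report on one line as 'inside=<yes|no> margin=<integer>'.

d = (-1, 16),  |d|² = 257;  R = 7+7 = 14,  c = 257−14² = 61
v_rel = (3, 4),  |v_rel|² = 25;  v_rel·d = (3)·(-1) + (4)·(16) = 61
25·t² − 122·t + 61 = 0  ⇒  m = 61² − 25·61 = 2196
m = 2196 > 0,  v_rel·d = 61 > 0  ⇒  inside

inside=yes margin=2196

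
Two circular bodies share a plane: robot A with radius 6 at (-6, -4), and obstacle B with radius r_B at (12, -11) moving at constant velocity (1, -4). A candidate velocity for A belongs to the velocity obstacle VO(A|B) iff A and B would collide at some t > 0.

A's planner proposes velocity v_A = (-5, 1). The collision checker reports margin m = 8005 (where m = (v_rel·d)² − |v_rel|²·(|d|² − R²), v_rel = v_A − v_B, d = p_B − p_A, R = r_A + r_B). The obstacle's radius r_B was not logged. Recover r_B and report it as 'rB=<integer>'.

m = 8005
d = (18, -7);  v_rel = (-6, 5),  |v_rel|² = 61
v_rel×d = (-6)·(-7) − (5)·(18) = -48
since m = R²·61 − (-48)²:  R² = (2304 + 8005) / 61 = 169
R = √169 = 13  ⇒  r_B = 13 − 6 = 7

rB=7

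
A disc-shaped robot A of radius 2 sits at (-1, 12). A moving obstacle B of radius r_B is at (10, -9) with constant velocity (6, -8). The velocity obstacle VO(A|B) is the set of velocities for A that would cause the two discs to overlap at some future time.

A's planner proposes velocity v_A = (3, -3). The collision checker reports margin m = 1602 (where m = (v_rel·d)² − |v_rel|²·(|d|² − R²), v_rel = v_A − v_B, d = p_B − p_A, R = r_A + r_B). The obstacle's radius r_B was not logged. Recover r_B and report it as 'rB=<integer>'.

m = 1602
d = (11, -21);  v_rel = (-3, 5),  |v_rel|² = 34
v_rel×d = (-3)·(-21) − (5)·(11) = 8
since m = R²·34 − 8²:  R² = (64 + 1602) / 34 = 49
R = √49 = 7  ⇒  r_B = 7 − 2 = 5

rB=5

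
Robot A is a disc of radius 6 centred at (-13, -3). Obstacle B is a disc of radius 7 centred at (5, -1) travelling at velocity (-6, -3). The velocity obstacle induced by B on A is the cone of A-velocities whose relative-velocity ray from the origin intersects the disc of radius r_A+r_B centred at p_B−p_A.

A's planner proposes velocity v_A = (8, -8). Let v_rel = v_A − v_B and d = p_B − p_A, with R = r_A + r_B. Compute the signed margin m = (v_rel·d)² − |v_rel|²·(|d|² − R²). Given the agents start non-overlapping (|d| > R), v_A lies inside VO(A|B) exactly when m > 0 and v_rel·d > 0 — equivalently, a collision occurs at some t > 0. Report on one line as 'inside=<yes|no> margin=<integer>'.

d = (18, 2),  |d|² = 328;  R = 6+7 = 13,  c = 328−13² = 159
v_rel = (14, -5),  |v_rel|² = 221;  v_rel·d = (14)·(18) + (-5)·(2) = 242
221·t² − 484·t + 159 = 0  ⇒  m = 242² − 221·159 = 23425
m = 23425 > 0,  v_rel·d = 242 > 0  ⇒  inside

inside=yes margin=23425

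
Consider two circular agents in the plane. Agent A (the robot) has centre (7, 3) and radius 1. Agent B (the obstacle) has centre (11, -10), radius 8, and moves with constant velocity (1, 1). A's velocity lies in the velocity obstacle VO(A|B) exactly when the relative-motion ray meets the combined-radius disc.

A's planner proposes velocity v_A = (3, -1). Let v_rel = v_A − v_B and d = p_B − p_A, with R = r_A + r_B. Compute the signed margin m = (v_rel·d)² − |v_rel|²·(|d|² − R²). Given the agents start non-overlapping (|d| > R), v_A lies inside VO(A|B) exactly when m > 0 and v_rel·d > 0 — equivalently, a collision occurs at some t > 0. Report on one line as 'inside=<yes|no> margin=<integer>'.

d = (4, -13),  |d|² = 185;  R = 1+8 = 9,  c = 185−9² = 104
v_rel = (2, -2),  |v_rel|² = 8;  v_rel·d = (2)·(4) + (-2)·(-13) = 34
8·t² − 68·t + 104 = 0  ⇒  m = 34² − 8·104 = 324
m = 324 > 0,  v_rel·d = 34 > 0  ⇒  inside

inside=yes margin=324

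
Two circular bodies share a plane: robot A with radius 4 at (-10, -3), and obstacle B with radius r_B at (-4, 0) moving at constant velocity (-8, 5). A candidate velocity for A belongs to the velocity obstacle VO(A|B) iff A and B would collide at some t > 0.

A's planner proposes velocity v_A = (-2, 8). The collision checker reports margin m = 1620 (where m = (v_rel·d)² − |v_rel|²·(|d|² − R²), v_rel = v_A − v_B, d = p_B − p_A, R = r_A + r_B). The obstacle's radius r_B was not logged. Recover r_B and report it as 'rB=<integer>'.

m = 1620
d = (6, 3);  v_rel = (6, 3),  |v_rel|² = 45
v_rel×d = (6)·(3) − (3)·(6) = 0
since m = R²·45 − 0²:  R² = (0 + 1620) / 45 = 36
R = √36 = 6  ⇒  r_B = 6 − 4 = 2

rB=2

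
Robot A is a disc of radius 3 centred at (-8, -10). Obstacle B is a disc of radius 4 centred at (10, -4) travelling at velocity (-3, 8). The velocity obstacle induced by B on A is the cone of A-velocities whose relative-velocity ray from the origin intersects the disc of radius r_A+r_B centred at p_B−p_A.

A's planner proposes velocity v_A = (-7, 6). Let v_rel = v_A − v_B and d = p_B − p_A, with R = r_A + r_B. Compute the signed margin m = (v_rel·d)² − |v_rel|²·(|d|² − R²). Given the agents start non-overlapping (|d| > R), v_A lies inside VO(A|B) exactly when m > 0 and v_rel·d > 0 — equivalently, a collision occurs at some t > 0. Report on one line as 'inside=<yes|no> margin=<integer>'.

d = (18, 6),  |d|² = 360;  R = 3+4 = 7,  c = 360−7² = 311
v_rel = (-4, -2),  |v_rel|² = 20;  v_rel·d = (-4)·(18) + (-2)·(6) = -84
20·t² + 168·t + 311 = 0  ⇒  m = (-84)² − 20·311 = 836
m = 836 > 0,  v_rel·d = -84 < 0  ⇒  outside

inside=no margin=836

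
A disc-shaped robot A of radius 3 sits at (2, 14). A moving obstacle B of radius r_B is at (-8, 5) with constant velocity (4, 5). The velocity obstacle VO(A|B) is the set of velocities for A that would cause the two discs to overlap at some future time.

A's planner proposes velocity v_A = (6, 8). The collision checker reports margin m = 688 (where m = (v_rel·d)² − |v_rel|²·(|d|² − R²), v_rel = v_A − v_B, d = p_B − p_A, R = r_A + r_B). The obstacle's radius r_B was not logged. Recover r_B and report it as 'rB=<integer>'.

m = 688
d = (-10, -9);  v_rel = (2, 3),  |v_rel|² = 13
v_rel×d = (2)·(-9) − (3)·(-10) = 12
since m = R²·13 − 12²:  R² = (144 + 688) / 13 = 64
R = √64 = 8  ⇒  r_B = 8 − 3 = 5

rB=5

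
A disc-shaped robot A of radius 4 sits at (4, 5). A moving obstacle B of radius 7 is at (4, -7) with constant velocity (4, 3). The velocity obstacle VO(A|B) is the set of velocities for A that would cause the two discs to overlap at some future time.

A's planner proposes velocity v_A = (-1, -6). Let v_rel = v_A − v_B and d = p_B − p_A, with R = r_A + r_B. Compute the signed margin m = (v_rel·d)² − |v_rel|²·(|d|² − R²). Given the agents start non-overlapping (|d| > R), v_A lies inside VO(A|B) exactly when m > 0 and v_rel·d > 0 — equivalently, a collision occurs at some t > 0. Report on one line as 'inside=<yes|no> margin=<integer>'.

d = (0, -12),  |d|² = 144;  R = 4+7 = 11,  c = 144−11² = 23
v_rel = (-5, -9),  |v_rel|² = 106;  v_rel·d = (-5)·(0) + (-9)·(-12) = 108
106·t² − 216·t + 23 = 0  ⇒  m = 108² − 106·23 = 9226
m = 9226 > 0,  v_rel·d = 108 > 0  ⇒  inside

inside=yes margin=9226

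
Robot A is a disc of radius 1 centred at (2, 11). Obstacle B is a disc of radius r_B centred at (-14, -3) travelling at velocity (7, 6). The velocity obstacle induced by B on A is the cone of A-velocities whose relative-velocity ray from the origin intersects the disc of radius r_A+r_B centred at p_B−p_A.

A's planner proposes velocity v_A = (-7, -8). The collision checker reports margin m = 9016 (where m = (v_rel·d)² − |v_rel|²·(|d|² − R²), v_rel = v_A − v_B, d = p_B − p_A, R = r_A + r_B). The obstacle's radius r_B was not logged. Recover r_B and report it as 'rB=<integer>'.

m = 9016
d = (-16, -14);  v_rel = (-14, -14),  |v_rel|² = 392
v_rel×d = (-14)·(-14) − (-14)·(-16) = -28
since m = R²·392 − (-28)²:  R² = (784 + 9016) / 392 = 25
R = √25 = 5  ⇒  r_B = 5 − 1 = 4

rB=4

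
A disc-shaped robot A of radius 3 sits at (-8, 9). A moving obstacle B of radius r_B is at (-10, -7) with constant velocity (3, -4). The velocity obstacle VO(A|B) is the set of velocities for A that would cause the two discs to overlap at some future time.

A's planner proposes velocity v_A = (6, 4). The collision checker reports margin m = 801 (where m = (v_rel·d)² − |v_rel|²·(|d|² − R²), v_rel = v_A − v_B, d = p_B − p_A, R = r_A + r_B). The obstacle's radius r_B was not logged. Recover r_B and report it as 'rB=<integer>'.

m = 801
d = (-2, -16);  v_rel = (3, 8),  |v_rel|² = 73
v_rel×d = (3)·(-16) − (8)·(-2) = -32
since m = R²·73 − (-32)²:  R² = (1024 + 801) / 73 = 25
R = √25 = 5  ⇒  r_B = 5 − 3 = 2

rB=2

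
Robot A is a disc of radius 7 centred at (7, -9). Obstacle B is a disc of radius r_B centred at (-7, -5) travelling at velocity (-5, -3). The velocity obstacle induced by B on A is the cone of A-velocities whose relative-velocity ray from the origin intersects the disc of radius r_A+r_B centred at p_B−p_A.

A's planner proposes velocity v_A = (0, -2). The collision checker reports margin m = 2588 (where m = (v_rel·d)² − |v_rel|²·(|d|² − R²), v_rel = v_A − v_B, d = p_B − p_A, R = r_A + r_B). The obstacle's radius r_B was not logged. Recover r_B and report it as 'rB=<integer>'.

m = 2588
d = (-14, 4);  v_rel = (5, 1),  |v_rel|² = 26
v_rel×d = (5)·(4) − (1)·(-14) = 34
since m = R²·26 − 34²:  R² = (1156 + 2588) / 26 = 144
R = √144 = 12  ⇒  r_B = 12 − 7 = 5

rB=5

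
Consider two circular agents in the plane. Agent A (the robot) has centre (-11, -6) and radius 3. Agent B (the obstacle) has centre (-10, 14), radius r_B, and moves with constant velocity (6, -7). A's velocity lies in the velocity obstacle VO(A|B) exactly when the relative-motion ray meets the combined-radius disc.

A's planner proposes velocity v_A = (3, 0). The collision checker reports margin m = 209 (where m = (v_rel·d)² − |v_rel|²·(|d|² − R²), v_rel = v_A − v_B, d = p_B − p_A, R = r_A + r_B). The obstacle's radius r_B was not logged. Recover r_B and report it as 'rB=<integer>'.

m = 209
d = (1, 20);  v_rel = (-3, 7),  |v_rel|² = 58
v_rel×d = (-3)·(20) − (7)·(1) = -67
since m = R²·58 − (-67)²:  R² = (4489 + 209) / 58 = 81
R = √81 = 9  ⇒  r_B = 9 − 3 = 6

rB=6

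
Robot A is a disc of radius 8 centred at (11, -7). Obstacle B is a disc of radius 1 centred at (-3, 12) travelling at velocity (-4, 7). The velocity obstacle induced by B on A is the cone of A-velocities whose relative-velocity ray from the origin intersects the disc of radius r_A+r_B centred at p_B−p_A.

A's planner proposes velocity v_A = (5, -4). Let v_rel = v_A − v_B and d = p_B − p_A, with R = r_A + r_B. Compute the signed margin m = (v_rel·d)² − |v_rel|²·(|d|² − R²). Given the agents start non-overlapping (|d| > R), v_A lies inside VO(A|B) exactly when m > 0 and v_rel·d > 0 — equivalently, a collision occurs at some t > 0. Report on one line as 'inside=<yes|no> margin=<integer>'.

d = (-14, 19),  |d|² = 557;  R = 8+1 = 9,  c = 557−9² = 476
v_rel = (9, -11),  |v_rel|² = 202;  v_rel·d = (9)·(-14) + (-11)·(19) = -335
202·t² + 670·t + 476 = 0  ⇒  m = (-335)² − 202·476 = 16073
m = 16073 > 0,  v_rel·d = -335 < 0  ⇒  outside

inside=no margin=16073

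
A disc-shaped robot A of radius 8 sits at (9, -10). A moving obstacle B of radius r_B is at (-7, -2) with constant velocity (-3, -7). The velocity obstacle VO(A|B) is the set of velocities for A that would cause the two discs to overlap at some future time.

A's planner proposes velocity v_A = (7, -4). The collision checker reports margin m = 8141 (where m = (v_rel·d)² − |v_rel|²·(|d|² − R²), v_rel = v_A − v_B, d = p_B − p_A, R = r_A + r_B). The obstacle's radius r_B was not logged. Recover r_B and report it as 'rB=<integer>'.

m = 8141
d = (-16, 8);  v_rel = (10, 3),  |v_rel|² = 109
v_rel×d = (10)·(8) − (3)·(-16) = 128
since m = R²·109 − 128²:  R² = (16384 + 8141) / 109 = 225
R = √225 = 15  ⇒  r_B = 15 − 8 = 7

rB=7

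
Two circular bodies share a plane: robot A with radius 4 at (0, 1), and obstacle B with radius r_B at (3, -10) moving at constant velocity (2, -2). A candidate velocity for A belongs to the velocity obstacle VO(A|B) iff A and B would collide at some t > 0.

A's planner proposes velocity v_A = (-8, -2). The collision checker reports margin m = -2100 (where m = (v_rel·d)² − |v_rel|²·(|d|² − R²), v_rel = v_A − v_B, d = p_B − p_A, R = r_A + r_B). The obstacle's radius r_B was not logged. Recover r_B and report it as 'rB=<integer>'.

m = -2100
d = (3, -11);  v_rel = (-10, 0),  |v_rel|² = 100
v_rel×d = (-10)·(-11) − (0)·(3) = 110
since m = R²·100 − 110²:  R² = (12100 + -2100) / 100 = 100
R = √100 = 10  ⇒  r_B = 10 − 4 = 6

rB=6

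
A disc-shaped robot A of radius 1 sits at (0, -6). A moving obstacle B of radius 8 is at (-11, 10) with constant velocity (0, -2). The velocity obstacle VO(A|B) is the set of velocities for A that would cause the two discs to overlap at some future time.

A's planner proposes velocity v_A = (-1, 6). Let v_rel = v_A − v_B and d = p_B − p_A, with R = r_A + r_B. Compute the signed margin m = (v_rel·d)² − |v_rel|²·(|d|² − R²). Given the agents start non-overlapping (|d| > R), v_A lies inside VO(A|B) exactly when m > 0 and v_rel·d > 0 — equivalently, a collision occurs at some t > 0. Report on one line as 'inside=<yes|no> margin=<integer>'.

d = (-11, 16),  |d|² = 377;  R = 1+8 = 9,  c = 377−9² = 296
v_rel = (-1, 8),  |v_rel|² = 65;  v_rel·d = (-1)·(-11) + (8)·(16) = 139
65·t² − 278·t + 296 = 0  ⇒  m = 139² − 65·296 = 81
m = 81 > 0,  v_rel·d = 139 > 0  ⇒  inside

inside=yes margin=81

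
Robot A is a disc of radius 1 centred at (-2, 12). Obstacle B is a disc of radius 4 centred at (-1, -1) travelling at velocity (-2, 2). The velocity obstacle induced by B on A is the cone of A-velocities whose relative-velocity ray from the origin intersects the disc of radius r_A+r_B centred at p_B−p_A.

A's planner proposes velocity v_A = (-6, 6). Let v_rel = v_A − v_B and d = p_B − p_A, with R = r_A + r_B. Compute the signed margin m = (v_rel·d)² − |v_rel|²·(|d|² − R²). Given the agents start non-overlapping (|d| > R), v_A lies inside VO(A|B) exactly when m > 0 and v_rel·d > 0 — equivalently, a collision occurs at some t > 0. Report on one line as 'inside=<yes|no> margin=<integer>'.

d = (1, -13),  |d|² = 170;  R = 1+4 = 5,  c = 170−5² = 145
v_rel = (-4, 4),  |v_rel|² = 32;  v_rel·d = (-4)·(1) + (4)·(-13) = -56
32·t² + 112·t + 145 = 0  ⇒  m = (-56)² − 32·145 = -1504
m = -1504 < 0,  v_rel·d = -56 < 0  ⇒  outside

inside=no margin=-1504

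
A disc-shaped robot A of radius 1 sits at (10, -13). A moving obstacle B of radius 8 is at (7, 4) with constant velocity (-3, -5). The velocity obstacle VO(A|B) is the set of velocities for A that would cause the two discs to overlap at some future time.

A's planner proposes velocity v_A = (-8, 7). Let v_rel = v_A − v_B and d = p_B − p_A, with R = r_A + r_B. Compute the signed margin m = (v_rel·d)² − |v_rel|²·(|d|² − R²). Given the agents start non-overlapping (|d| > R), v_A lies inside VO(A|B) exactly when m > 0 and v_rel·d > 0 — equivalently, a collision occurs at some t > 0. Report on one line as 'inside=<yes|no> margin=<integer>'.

d = (-3, 17),  |d|² = 298;  R = 1+8 = 9,  c = 298−9² = 217
v_rel = (-5, 12),  |v_rel|² = 169;  v_rel·d = (-5)·(-3) + (12)·(17) = 219
169·t² − 438·t + 217 = 0  ⇒  m = 219² − 169·217 = 11288
m = 11288 > 0,  v_rel·d = 219 > 0  ⇒  inside

inside=yes margin=11288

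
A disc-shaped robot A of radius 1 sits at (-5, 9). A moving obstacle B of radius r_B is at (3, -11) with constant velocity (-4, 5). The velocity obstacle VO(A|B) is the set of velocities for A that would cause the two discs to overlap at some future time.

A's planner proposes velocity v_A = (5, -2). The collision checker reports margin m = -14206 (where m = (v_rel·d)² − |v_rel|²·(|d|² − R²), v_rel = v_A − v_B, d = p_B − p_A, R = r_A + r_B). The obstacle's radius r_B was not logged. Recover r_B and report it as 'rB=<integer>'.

m = -14206
d = (8, -20);  v_rel = (9, -7),  |v_rel|² = 130
v_rel×d = (9)·(-20) − (-7)·(8) = -124
since m = R²·130 − (-124)²:  R² = (15376 + -14206) / 130 = 9
R = √9 = 3  ⇒  r_B = 3 − 1 = 2

rB=2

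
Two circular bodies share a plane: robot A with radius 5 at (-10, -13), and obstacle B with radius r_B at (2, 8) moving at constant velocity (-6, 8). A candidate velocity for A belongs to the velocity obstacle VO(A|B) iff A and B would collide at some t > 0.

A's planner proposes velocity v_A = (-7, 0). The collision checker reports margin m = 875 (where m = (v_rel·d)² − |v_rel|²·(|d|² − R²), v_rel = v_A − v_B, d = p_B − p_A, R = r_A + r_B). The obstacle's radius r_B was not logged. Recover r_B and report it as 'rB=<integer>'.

m = 875
d = (12, 21);  v_rel = (-1, -8),  |v_rel|² = 65
v_rel×d = (-1)·(21) − (-8)·(12) = 75
since m = R²·65 − 75²:  R² = (5625 + 875) / 65 = 100
R = √100 = 10  ⇒  r_B = 10 − 5 = 5

rB=5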